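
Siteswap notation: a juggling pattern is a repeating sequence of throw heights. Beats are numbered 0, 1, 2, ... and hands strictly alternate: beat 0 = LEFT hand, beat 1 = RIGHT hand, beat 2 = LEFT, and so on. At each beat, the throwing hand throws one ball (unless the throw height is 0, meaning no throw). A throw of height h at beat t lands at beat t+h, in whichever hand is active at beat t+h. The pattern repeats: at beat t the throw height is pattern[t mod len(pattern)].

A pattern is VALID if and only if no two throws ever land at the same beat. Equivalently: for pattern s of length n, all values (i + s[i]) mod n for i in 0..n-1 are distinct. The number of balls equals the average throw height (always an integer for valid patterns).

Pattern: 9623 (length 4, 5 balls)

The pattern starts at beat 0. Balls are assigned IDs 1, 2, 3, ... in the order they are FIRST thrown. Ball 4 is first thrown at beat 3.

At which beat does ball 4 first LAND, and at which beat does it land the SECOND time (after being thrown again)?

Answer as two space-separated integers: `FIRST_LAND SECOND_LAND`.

Answer: 6 8

Derivation:
Beat 0 (L): throw ball1 h=9 -> lands@9:R; in-air after throw: [b1@9:R]
Beat 1 (R): throw ball2 h=6 -> lands@7:R; in-air after throw: [b2@7:R b1@9:R]
Beat 2 (L): throw ball3 h=2 -> lands@4:L; in-air after throw: [b3@4:L b2@7:R b1@9:R]
Beat 3 (R): throw ball4 h=3 -> lands@6:L; in-air after throw: [b3@4:L b4@6:L b2@7:R b1@9:R]
Beat 4 (L): throw ball3 h=9 -> lands@13:R; in-air after throw: [b4@6:L b2@7:R b1@9:R b3@13:R]
Beat 5 (R): throw ball5 h=6 -> lands@11:R; in-air after throw: [b4@6:L b2@7:R b1@9:R b5@11:R b3@13:R]
Beat 6 (L): throw ball4 h=2 -> lands@8:L; in-air after throw: [b2@7:R b4@8:L b1@9:R b5@11:R b3@13:R]
Beat 7 (R): throw ball2 h=3 -> lands@10:L; in-air after throw: [b4@8:L b1@9:R b2@10:L b5@11:R b3@13:R]
Beat 8 (L): throw ball4 h=9 -> lands@17:R; in-air after throw: [b1@9:R b2@10:L b5@11:R b3@13:R b4@17:R]
Ball 4: thrown@3 h=3 -> first land @6; rethrown@6 h=2 -> second land @8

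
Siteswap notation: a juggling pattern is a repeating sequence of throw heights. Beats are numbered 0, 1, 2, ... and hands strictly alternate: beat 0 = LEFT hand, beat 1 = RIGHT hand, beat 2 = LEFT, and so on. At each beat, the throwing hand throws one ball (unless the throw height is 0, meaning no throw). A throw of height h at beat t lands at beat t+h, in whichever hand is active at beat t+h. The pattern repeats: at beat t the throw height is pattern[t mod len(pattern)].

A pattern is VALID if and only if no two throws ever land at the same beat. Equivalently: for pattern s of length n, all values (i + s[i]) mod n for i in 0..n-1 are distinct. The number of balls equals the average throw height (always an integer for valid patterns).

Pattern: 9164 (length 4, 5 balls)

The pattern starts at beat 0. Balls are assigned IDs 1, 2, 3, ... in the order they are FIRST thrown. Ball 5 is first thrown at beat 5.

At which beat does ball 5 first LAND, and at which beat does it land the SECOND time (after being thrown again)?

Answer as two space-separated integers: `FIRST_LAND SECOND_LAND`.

Answer: 6 12

Derivation:
Beat 0 (L): throw ball1 h=9 -> lands@9:R; in-air after throw: [b1@9:R]
Beat 1 (R): throw ball2 h=1 -> lands@2:L; in-air after throw: [b2@2:L b1@9:R]
Beat 2 (L): throw ball2 h=6 -> lands@8:L; in-air after throw: [b2@8:L b1@9:R]
Beat 3 (R): throw ball3 h=4 -> lands@7:R; in-air after throw: [b3@7:R b2@8:L b1@9:R]
Beat 4 (L): throw ball4 h=9 -> lands@13:R; in-air after throw: [b3@7:R b2@8:L b1@9:R b4@13:R]
Beat 5 (R): throw ball5 h=1 -> lands@6:L; in-air after throw: [b5@6:L b3@7:R b2@8:L b1@9:R b4@13:R]
Beat 6 (L): throw ball5 h=6 -> lands@12:L; in-air after throw: [b3@7:R b2@8:L b1@9:R b5@12:L b4@13:R]
Beat 7 (R): throw ball3 h=4 -> lands@11:R; in-air after throw: [b2@8:L b1@9:R b3@11:R b5@12:L b4@13:R]
Beat 8 (L): throw ball2 h=9 -> lands@17:R; in-air after throw: [b1@9:R b3@11:R b5@12:L b4@13:R b2@17:R]
Beat 9 (R): throw ball1 h=1 -> lands@10:L; in-air after throw: [b1@10:L b3@11:R b5@12:L b4@13:R b2@17:R]
Beat 10 (L): throw ball1 h=6 -> lands@16:L; in-air after throw: [b3@11:R b5@12:L b4@13:R b1@16:L b2@17:R]
Beat 11 (R): throw ball3 h=4 -> lands@15:R; in-air after throw: [b5@12:L b4@13:R b3@15:R b1@16:L b2@17:R]
Beat 12 (L): throw ball5 h=9 -> lands@21:R; in-air after throw: [b4@13:R b3@15:R b1@16:L b2@17:R b5@21:R]
Ball 5: thrown@5 h=1 -> first land @6; rethrown@6 h=6 -> second land @12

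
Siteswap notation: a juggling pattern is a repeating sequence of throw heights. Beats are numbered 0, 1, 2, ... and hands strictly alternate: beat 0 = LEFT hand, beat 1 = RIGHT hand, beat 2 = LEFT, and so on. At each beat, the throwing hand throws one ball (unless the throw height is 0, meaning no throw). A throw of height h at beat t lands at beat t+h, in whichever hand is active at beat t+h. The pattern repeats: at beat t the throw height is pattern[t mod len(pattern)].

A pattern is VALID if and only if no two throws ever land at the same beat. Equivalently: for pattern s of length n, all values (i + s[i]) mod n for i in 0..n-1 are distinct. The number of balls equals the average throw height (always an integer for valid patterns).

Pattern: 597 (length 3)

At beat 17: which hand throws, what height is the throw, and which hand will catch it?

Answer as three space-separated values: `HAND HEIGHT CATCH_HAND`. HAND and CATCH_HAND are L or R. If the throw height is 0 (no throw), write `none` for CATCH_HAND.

Beat 17: 17 mod 2 = 1, so hand = R
Throw height = pattern[17 mod 3] = pattern[2] = 7
Lands at beat 17+7=24, 24 mod 2 = 0, so catch hand = L

Answer: R 7 L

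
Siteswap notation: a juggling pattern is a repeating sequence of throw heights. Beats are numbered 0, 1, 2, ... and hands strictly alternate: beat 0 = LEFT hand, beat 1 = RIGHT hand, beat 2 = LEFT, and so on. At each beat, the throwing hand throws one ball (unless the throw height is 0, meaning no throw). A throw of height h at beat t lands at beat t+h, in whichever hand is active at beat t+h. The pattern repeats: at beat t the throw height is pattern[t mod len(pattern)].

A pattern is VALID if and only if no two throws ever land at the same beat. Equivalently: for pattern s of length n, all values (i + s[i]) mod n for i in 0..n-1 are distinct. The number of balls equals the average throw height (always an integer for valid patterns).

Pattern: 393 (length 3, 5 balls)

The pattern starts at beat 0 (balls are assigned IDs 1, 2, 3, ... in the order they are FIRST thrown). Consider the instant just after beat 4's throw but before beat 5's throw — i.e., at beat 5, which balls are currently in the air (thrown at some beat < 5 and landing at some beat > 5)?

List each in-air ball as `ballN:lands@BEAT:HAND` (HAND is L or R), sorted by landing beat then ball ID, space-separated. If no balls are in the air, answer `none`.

Beat 0 (L): throw ball1 h=3 -> lands@3:R; in-air after throw: [b1@3:R]
Beat 1 (R): throw ball2 h=9 -> lands@10:L; in-air after throw: [b1@3:R b2@10:L]
Beat 2 (L): throw ball3 h=3 -> lands@5:R; in-air after throw: [b1@3:R b3@5:R b2@10:L]
Beat 3 (R): throw ball1 h=3 -> lands@6:L; in-air after throw: [b3@5:R b1@6:L b2@10:L]
Beat 4 (L): throw ball4 h=9 -> lands@13:R; in-air after throw: [b3@5:R b1@6:L b2@10:L b4@13:R]
Beat 5 (R): throw ball3 h=3 -> lands@8:L; in-air after throw: [b1@6:L b3@8:L b2@10:L b4@13:R]

Answer: ball1:lands@6:L ball2:lands@10:L ball4:lands@13:R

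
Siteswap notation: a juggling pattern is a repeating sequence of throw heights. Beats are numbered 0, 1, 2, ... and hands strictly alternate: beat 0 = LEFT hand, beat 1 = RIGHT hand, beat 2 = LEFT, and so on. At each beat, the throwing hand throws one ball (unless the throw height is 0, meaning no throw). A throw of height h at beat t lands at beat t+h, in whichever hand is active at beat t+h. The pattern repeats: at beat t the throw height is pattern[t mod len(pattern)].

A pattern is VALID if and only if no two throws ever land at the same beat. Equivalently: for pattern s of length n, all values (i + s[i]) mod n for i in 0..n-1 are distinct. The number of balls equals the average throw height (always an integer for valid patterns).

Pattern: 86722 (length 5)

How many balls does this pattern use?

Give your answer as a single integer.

Answer: 5

Derivation:
Pattern = [8, 6, 7, 2, 2], length n = 5
  position 0: throw height = 8, running sum = 8
  position 1: throw height = 6, running sum = 14
  position 2: throw height = 7, running sum = 21
  position 3: throw height = 2, running sum = 23
  position 4: throw height = 2, running sum = 25
Total sum = 25; balls = sum / n = 25 / 5 = 5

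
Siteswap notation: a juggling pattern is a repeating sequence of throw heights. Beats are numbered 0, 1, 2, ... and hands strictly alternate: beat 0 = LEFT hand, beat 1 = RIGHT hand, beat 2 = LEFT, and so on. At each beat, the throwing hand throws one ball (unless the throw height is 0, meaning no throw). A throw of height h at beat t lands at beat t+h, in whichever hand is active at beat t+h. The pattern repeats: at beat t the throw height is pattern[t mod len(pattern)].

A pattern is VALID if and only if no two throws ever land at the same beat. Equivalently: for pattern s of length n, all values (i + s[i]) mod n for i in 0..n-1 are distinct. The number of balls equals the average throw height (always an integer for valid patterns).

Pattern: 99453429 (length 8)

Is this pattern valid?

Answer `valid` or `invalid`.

i=0: (i + s[i]) mod n = (0 + 9) mod 8 = 1
i=1: (i + s[i]) mod n = (1 + 9) mod 8 = 2
i=2: (i + s[i]) mod n = (2 + 4) mod 8 = 6
i=3: (i + s[i]) mod n = (3 + 5) mod 8 = 0
i=4: (i + s[i]) mod n = (4 + 3) mod 8 = 7
i=5: (i + s[i]) mod n = (5 + 4) mod 8 = 1
i=6: (i + s[i]) mod n = (6 + 2) mod 8 = 0
i=7: (i + s[i]) mod n = (7 + 9) mod 8 = 0
Residues: [1, 2, 6, 0, 7, 1, 0, 0], distinct: False

Answer: invalid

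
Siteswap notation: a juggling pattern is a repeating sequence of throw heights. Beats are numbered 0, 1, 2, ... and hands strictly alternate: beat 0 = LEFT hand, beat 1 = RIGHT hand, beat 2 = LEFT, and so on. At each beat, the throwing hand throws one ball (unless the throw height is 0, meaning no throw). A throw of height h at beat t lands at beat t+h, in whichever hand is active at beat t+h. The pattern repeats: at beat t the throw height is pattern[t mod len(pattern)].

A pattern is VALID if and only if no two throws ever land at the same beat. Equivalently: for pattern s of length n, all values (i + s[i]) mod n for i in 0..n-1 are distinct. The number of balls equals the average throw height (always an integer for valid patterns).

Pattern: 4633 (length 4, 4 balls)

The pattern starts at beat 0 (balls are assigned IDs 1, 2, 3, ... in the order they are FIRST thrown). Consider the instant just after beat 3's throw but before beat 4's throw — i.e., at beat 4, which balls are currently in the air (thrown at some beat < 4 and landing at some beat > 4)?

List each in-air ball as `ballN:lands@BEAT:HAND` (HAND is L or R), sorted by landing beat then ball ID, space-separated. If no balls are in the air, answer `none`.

Answer: ball3:lands@5:R ball4:lands@6:L ball2:lands@7:R

Derivation:
Beat 0 (L): throw ball1 h=4 -> lands@4:L; in-air after throw: [b1@4:L]
Beat 1 (R): throw ball2 h=6 -> lands@7:R; in-air after throw: [b1@4:L b2@7:R]
Beat 2 (L): throw ball3 h=3 -> lands@5:R; in-air after throw: [b1@4:L b3@5:R b2@7:R]
Beat 3 (R): throw ball4 h=3 -> lands@6:L; in-air after throw: [b1@4:L b3@5:R b4@6:L b2@7:R]
Beat 4 (L): throw ball1 h=4 -> lands@8:L; in-air after throw: [b3@5:R b4@6:L b2@7:R b1@8:L]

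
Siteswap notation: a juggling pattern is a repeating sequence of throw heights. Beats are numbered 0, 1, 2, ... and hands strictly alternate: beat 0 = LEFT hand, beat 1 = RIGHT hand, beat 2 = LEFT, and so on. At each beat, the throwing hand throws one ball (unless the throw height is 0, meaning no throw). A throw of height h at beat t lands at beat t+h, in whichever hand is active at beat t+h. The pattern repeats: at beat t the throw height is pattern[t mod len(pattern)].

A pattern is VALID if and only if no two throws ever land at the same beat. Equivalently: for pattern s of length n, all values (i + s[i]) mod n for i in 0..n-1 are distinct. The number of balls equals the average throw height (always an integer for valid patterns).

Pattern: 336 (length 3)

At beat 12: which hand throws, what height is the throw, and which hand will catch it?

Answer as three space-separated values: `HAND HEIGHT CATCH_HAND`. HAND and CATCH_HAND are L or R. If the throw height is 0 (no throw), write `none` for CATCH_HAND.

Answer: L 3 R

Derivation:
Beat 12: 12 mod 2 = 0, so hand = L
Throw height = pattern[12 mod 3] = pattern[0] = 3
Lands at beat 12+3=15, 15 mod 2 = 1, so catch hand = R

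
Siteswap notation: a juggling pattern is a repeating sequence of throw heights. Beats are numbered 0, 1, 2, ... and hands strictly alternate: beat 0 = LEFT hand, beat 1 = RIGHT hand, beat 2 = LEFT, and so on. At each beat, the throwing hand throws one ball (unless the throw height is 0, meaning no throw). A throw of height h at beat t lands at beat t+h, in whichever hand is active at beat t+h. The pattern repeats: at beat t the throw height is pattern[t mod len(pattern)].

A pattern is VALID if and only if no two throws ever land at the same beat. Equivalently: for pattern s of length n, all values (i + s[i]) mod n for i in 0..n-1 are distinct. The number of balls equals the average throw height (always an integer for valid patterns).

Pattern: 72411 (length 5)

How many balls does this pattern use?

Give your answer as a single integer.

Pattern = [7, 2, 4, 1, 1], length n = 5
  position 0: throw height = 7, running sum = 7
  position 1: throw height = 2, running sum = 9
  position 2: throw height = 4, running sum = 13
  position 3: throw height = 1, running sum = 14
  position 4: throw height = 1, running sum = 15
Total sum = 15; balls = sum / n = 15 / 5 = 3

Answer: 3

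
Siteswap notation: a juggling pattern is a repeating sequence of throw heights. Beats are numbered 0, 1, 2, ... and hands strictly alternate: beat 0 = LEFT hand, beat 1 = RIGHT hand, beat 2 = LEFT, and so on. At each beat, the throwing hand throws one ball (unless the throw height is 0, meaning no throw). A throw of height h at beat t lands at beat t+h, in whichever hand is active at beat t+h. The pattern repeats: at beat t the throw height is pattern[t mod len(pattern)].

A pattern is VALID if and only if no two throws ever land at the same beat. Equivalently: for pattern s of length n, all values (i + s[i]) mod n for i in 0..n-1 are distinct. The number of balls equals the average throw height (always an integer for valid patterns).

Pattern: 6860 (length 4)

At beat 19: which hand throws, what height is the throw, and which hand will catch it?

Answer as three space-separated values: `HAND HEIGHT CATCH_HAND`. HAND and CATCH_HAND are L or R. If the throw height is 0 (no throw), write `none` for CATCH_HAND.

Answer: R 0 none

Derivation:
Beat 19: 19 mod 2 = 1, so hand = R
Throw height = pattern[19 mod 4] = pattern[3] = 0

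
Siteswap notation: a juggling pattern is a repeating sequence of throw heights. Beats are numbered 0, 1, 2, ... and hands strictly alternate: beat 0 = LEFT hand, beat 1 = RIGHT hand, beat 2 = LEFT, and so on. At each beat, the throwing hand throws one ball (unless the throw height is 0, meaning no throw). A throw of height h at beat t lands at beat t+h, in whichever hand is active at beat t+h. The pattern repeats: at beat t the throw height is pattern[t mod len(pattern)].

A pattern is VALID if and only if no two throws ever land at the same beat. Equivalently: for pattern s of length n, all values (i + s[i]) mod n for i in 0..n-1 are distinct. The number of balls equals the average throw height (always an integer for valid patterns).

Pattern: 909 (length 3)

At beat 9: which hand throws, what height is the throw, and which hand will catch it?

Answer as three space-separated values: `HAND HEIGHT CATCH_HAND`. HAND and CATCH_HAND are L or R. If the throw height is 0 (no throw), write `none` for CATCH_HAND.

Answer: R 9 L

Derivation:
Beat 9: 9 mod 2 = 1, so hand = R
Throw height = pattern[9 mod 3] = pattern[0] = 9
Lands at beat 9+9=18, 18 mod 2 = 0, so catch hand = L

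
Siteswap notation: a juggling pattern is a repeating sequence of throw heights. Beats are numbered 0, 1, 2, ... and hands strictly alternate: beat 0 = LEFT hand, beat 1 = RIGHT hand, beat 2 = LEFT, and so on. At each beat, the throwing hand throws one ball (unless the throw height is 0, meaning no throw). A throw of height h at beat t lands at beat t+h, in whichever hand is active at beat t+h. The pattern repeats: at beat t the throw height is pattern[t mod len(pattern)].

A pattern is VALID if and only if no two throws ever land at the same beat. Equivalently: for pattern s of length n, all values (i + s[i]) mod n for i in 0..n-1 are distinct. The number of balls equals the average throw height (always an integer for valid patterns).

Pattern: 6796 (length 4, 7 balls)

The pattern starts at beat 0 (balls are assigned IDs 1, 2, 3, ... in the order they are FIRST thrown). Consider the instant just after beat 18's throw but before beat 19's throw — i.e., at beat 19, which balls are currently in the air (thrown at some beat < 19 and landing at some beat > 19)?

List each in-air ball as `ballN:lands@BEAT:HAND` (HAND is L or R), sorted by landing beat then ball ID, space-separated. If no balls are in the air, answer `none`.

Beat 0 (L): throw ball1 h=6 -> lands@6:L; in-air after throw: [b1@6:L]
Beat 1 (R): throw ball2 h=7 -> lands@8:L; in-air after throw: [b1@6:L b2@8:L]
Beat 2 (L): throw ball3 h=9 -> lands@11:R; in-air after throw: [b1@6:L b2@8:L b3@11:R]
Beat 3 (R): throw ball4 h=6 -> lands@9:R; in-air after throw: [b1@6:L b2@8:L b4@9:R b3@11:R]
Beat 4 (L): throw ball5 h=6 -> lands@10:L; in-air after throw: [b1@6:L b2@8:L b4@9:R b5@10:L b3@11:R]
Beat 5 (R): throw ball6 h=7 -> lands@12:L; in-air after throw: [b1@6:L b2@8:L b4@9:R b5@10:L b3@11:R b6@12:L]
Beat 6 (L): throw ball1 h=9 -> lands@15:R; in-air after throw: [b2@8:L b4@9:R b5@10:L b3@11:R b6@12:L b1@15:R]
Beat 7 (R): throw ball7 h=6 -> lands@13:R; in-air after throw: [b2@8:L b4@9:R b5@10:L b3@11:R b6@12:L b7@13:R b1@15:R]
Beat 8 (L): throw ball2 h=6 -> lands@14:L; in-air after throw: [b4@9:R b5@10:L b3@11:R b6@12:L b7@13:R b2@14:L b1@15:R]
Beat 9 (R): throw ball4 h=7 -> lands@16:L; in-air after throw: [b5@10:L b3@11:R b6@12:L b7@13:R b2@14:L b1@15:R b4@16:L]
Beat 10 (L): throw ball5 h=9 -> lands@19:R; in-air after throw: [b3@11:R b6@12:L b7@13:R b2@14:L b1@15:R b4@16:L b5@19:R]
Beat 11 (R): throw ball3 h=6 -> lands@17:R; in-air after throw: [b6@12:L b7@13:R b2@14:L b1@15:R b4@16:L b3@17:R b5@19:R]
Beat 12 (L): throw ball6 h=6 -> lands@18:L; in-air after throw: [b7@13:R b2@14:L b1@15:R b4@16:L b3@17:R b6@18:L b5@19:R]
Beat 13 (R): throw ball7 h=7 -> lands@20:L; in-air after throw: [b2@14:L b1@15:R b4@16:L b3@17:R b6@18:L b5@19:R b7@20:L]
Beat 14 (L): throw ball2 h=9 -> lands@23:R; in-air after throw: [b1@15:R b4@16:L b3@17:R b6@18:L b5@19:R b7@20:L b2@23:R]
Beat 15 (R): throw ball1 h=6 -> lands@21:R; in-air after throw: [b4@16:L b3@17:R b6@18:L b5@19:R b7@20:L b1@21:R b2@23:R]
Beat 16 (L): throw ball4 h=6 -> lands@22:L; in-air after throw: [b3@17:R b6@18:L b5@19:R b7@20:L b1@21:R b4@22:L b2@23:R]
Beat 17 (R): throw ball3 h=7 -> lands@24:L; in-air after throw: [b6@18:L b5@19:R b7@20:L b1@21:R b4@22:L b2@23:R b3@24:L]
Beat 18 (L): throw ball6 h=9 -> lands@27:R; in-air after throw: [b5@19:R b7@20:L b1@21:R b4@22:L b2@23:R b3@24:L b6@27:R]
Beat 19 (R): throw ball5 h=6 -> lands@25:R; in-air after throw: [b7@20:L b1@21:R b4@22:L b2@23:R b3@24:L b5@25:R b6@27:R]

Answer: ball7:lands@20:L ball1:lands@21:R ball4:lands@22:L ball2:lands@23:R ball3:lands@24:L ball6:lands@27:R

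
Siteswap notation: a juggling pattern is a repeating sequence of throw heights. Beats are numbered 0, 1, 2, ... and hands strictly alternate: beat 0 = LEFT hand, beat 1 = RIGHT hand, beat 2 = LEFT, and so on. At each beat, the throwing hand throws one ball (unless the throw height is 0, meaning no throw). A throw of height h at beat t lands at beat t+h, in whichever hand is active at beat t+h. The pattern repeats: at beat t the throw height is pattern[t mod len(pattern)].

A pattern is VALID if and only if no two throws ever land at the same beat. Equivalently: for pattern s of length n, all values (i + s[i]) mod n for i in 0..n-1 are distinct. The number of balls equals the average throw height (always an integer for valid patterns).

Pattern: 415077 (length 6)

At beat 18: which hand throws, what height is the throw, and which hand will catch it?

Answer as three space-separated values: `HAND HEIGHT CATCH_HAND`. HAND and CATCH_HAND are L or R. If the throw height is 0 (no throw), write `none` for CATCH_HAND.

Beat 18: 18 mod 2 = 0, so hand = L
Throw height = pattern[18 mod 6] = pattern[0] = 4
Lands at beat 18+4=22, 22 mod 2 = 0, so catch hand = L

Answer: L 4 L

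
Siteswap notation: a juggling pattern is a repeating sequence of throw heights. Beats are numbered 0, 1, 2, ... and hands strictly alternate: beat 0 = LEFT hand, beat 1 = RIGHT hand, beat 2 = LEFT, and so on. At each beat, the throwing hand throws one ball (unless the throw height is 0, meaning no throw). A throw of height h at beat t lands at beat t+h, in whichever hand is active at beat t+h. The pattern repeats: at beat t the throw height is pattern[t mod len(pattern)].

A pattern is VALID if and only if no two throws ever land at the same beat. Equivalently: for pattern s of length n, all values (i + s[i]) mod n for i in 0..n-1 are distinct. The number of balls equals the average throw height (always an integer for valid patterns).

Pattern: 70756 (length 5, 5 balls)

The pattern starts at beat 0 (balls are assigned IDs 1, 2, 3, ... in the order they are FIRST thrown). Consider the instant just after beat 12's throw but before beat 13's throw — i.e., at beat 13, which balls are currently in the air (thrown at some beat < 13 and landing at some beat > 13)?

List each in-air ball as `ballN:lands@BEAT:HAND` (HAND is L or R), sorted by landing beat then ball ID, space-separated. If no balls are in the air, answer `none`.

Beat 0 (L): throw ball1 h=7 -> lands@7:R; in-air after throw: [b1@7:R]
Beat 2 (L): throw ball2 h=7 -> lands@9:R; in-air after throw: [b1@7:R b2@9:R]
Beat 3 (R): throw ball3 h=5 -> lands@8:L; in-air after throw: [b1@7:R b3@8:L b2@9:R]
Beat 4 (L): throw ball4 h=6 -> lands@10:L; in-air after throw: [b1@7:R b3@8:L b2@9:R b4@10:L]
Beat 5 (R): throw ball5 h=7 -> lands@12:L; in-air after throw: [b1@7:R b3@8:L b2@9:R b4@10:L b5@12:L]
Beat 7 (R): throw ball1 h=7 -> lands@14:L; in-air after throw: [b3@8:L b2@9:R b4@10:L b5@12:L b1@14:L]
Beat 8 (L): throw ball3 h=5 -> lands@13:R; in-air after throw: [b2@9:R b4@10:L b5@12:L b3@13:R b1@14:L]
Beat 9 (R): throw ball2 h=6 -> lands@15:R; in-air after throw: [b4@10:L b5@12:L b3@13:R b1@14:L b2@15:R]
Beat 10 (L): throw ball4 h=7 -> lands@17:R; in-air after throw: [b5@12:L b3@13:R b1@14:L b2@15:R b4@17:R]
Beat 12 (L): throw ball5 h=7 -> lands@19:R; in-air after throw: [b3@13:R b1@14:L b2@15:R b4@17:R b5@19:R]
Beat 13 (R): throw ball3 h=5 -> lands@18:L; in-air after throw: [b1@14:L b2@15:R b4@17:R b3@18:L b5@19:R]

Answer: ball1:lands@14:L ball2:lands@15:R ball4:lands@17:R ball5:lands@19:R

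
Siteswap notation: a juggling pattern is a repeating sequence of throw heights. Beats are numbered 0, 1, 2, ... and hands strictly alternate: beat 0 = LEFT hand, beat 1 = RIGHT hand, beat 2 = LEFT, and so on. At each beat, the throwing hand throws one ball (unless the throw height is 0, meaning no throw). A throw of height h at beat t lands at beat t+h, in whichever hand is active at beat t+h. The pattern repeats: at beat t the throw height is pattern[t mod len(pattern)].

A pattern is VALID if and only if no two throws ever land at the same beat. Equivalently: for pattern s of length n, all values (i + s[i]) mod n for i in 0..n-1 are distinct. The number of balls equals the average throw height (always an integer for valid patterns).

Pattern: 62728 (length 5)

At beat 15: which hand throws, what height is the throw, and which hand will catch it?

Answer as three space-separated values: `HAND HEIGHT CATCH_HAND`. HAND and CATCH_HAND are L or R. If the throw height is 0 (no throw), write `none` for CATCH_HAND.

Beat 15: 15 mod 2 = 1, so hand = R
Throw height = pattern[15 mod 5] = pattern[0] = 6
Lands at beat 15+6=21, 21 mod 2 = 1, so catch hand = R

Answer: R 6 R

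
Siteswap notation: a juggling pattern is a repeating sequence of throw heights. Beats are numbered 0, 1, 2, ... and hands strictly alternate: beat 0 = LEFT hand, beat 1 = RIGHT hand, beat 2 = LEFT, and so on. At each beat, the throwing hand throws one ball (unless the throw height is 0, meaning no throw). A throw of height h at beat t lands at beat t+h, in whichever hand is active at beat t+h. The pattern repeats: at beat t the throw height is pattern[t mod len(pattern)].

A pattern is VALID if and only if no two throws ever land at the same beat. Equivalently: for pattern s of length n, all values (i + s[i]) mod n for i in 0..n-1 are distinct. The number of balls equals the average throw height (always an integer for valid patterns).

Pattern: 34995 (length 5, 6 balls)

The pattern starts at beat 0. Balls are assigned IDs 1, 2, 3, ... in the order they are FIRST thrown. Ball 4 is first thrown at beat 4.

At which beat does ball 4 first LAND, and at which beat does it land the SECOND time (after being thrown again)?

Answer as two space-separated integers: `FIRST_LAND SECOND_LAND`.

Answer: 9 14

Derivation:
Beat 0 (L): throw ball1 h=3 -> lands@3:R; in-air after throw: [b1@3:R]
Beat 1 (R): throw ball2 h=4 -> lands@5:R; in-air after throw: [b1@3:R b2@5:R]
Beat 2 (L): throw ball3 h=9 -> lands@11:R; in-air after throw: [b1@3:R b2@5:R b3@11:R]
Beat 3 (R): throw ball1 h=9 -> lands@12:L; in-air after throw: [b2@5:R b3@11:R b1@12:L]
Beat 4 (L): throw ball4 h=5 -> lands@9:R; in-air after throw: [b2@5:R b4@9:R b3@11:R b1@12:L]
Beat 5 (R): throw ball2 h=3 -> lands@8:L; in-air after throw: [b2@8:L b4@9:R b3@11:R b1@12:L]
Beat 6 (L): throw ball5 h=4 -> lands@10:L; in-air after throw: [b2@8:L b4@9:R b5@10:L b3@11:R b1@12:L]
Beat 7 (R): throw ball6 h=9 -> lands@16:L; in-air after throw: [b2@8:L b4@9:R b5@10:L b3@11:R b1@12:L b6@16:L]
Beat 8 (L): throw ball2 h=9 -> lands@17:R; in-air after throw: [b4@9:R b5@10:L b3@11:R b1@12:L b6@16:L b2@17:R]
Beat 9 (R): throw ball4 h=5 -> lands@14:L; in-air after throw: [b5@10:L b3@11:R b1@12:L b4@14:L b6@16:L b2@17:R]
Beat 10 (L): throw ball5 h=3 -> lands@13:R; in-air after throw: [b3@11:R b1@12:L b5@13:R b4@14:L b6@16:L b2@17:R]
Beat 11 (R): throw ball3 h=4 -> lands@15:R; in-air after throw: [b1@12:L b5@13:R b4@14:L b3@15:R b6@16:L b2@17:R]
Beat 12 (L): throw ball1 h=9 -> lands@21:R; in-air after throw: [b5@13:R b4@14:L b3@15:R b6@16:L b2@17:R b1@21:R]
Beat 13 (R): throw ball5 h=9 -> lands@22:L; in-air after throw: [b4@14:L b3@15:R b6@16:L b2@17:R b1@21:R b5@22:L]
Beat 14 (L): throw ball4 h=5 -> lands@19:R; in-air after throw: [b3@15:R b6@16:L b2@17:R b4@19:R b1@21:R b5@22:L]
Ball 4: thrown@4 h=5 -> first land @9; rethrown@9 h=5 -> second land @14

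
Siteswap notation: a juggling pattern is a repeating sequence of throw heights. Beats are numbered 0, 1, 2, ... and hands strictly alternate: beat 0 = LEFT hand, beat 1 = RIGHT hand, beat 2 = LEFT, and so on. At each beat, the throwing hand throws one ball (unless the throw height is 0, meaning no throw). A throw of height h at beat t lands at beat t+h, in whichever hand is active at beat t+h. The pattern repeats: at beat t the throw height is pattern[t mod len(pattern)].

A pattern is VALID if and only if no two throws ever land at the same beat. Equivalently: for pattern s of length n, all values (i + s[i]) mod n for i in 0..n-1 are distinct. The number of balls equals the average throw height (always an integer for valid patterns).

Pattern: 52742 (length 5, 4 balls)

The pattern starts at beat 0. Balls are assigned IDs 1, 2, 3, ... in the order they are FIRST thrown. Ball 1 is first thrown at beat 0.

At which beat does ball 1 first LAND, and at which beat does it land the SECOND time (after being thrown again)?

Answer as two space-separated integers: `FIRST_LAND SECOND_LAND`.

Answer: 5 10

Derivation:
Beat 0 (L): throw ball1 h=5 -> lands@5:R; in-air after throw: [b1@5:R]
Beat 1 (R): throw ball2 h=2 -> lands@3:R; in-air after throw: [b2@3:R b1@5:R]
Beat 2 (L): throw ball3 h=7 -> lands@9:R; in-air after throw: [b2@3:R b1@5:R b3@9:R]
Beat 3 (R): throw ball2 h=4 -> lands@7:R; in-air after throw: [b1@5:R b2@7:R b3@9:R]
Beat 4 (L): throw ball4 h=2 -> lands@6:L; in-air after throw: [b1@5:R b4@6:L b2@7:R b3@9:R]
Beat 5 (R): throw ball1 h=5 -> lands@10:L; in-air after throw: [b4@6:L b2@7:R b3@9:R b1@10:L]
Beat 6 (L): throw ball4 h=2 -> lands@8:L; in-air after throw: [b2@7:R b4@8:L b3@9:R b1@10:L]
Beat 7 (R): throw ball2 h=7 -> lands@14:L; in-air after throw: [b4@8:L b3@9:R b1@10:L b2@14:L]
Beat 8 (L): throw ball4 h=4 -> lands@12:L; in-air after throw: [b3@9:R b1@10:L b4@12:L b2@14:L]
Beat 9 (R): throw ball3 h=2 -> lands@11:R; in-air after throw: [b1@10:L b3@11:R b4@12:L b2@14:L]
Beat 10 (L): throw ball1 h=5 -> lands@15:R; in-air after throw: [b3@11:R b4@12:L b2@14:L b1@15:R]
Ball 1: thrown@0 h=5 -> first land @5; rethrown@5 h=5 -> second land @10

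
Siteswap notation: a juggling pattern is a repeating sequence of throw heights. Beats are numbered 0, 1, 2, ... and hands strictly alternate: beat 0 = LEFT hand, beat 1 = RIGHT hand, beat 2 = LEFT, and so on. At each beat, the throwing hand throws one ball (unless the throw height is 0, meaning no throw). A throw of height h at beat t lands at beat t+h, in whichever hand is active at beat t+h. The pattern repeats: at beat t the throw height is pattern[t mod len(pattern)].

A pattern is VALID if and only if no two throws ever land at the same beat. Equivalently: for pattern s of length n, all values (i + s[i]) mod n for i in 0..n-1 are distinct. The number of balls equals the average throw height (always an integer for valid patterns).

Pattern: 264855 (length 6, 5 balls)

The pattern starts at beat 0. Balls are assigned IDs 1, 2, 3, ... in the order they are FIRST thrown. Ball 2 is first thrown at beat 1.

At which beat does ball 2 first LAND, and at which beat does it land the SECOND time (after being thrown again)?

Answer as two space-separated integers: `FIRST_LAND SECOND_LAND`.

Answer: 7 13

Derivation:
Beat 0 (L): throw ball1 h=2 -> lands@2:L; in-air after throw: [b1@2:L]
Beat 1 (R): throw ball2 h=6 -> lands@7:R; in-air after throw: [b1@2:L b2@7:R]
Beat 2 (L): throw ball1 h=4 -> lands@6:L; in-air after throw: [b1@6:L b2@7:R]
Beat 3 (R): throw ball3 h=8 -> lands@11:R; in-air after throw: [b1@6:L b2@7:R b3@11:R]
Beat 4 (L): throw ball4 h=5 -> lands@9:R; in-air after throw: [b1@6:L b2@7:R b4@9:R b3@11:R]
Beat 5 (R): throw ball5 h=5 -> lands@10:L; in-air after throw: [b1@6:L b2@7:R b4@9:R b5@10:L b3@11:R]
Beat 6 (L): throw ball1 h=2 -> lands@8:L; in-air after throw: [b2@7:R b1@8:L b4@9:R b5@10:L b3@11:R]
Beat 7 (R): throw ball2 h=6 -> lands@13:R; in-air after throw: [b1@8:L b4@9:R b5@10:L b3@11:R b2@13:R]
Beat 8 (L): throw ball1 h=4 -> lands@12:L; in-air after throw: [b4@9:R b5@10:L b3@11:R b1@12:L b2@13:R]
Beat 9 (R): throw ball4 h=8 -> lands@17:R; in-air after throw: [b5@10:L b3@11:R b1@12:L b2@13:R b4@17:R]
Beat 10 (L): throw ball5 h=5 -> lands@15:R; in-air after throw: [b3@11:R b1@12:L b2@13:R b5@15:R b4@17:R]
Beat 11 (R): throw ball3 h=5 -> lands@16:L; in-air after throw: [b1@12:L b2@13:R b5@15:R b3@16:L b4@17:R]
Beat 12 (L): throw ball1 h=2 -> lands@14:L; in-air after throw: [b2@13:R b1@14:L b5@15:R b3@16:L b4@17:R]
Beat 13 (R): throw ball2 h=6 -> lands@19:R; in-air after throw: [b1@14:L b5@15:R b3@16:L b4@17:R b2@19:R]
Ball 2: thrown@1 h=6 -> first land @7; rethrown@7 h=6 -> second land @13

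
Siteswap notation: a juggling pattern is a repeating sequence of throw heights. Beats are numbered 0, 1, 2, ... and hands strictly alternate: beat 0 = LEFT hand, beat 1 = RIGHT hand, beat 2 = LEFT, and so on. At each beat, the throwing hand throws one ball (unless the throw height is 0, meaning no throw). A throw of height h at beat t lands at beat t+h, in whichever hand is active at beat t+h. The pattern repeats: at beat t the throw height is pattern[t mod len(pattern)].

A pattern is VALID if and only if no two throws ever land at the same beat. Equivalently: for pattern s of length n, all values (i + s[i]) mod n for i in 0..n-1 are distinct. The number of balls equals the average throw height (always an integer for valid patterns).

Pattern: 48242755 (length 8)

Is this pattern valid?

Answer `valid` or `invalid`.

i=0: (i + s[i]) mod n = (0 + 4) mod 8 = 4
i=1: (i + s[i]) mod n = (1 + 8) mod 8 = 1
i=2: (i + s[i]) mod n = (2 + 2) mod 8 = 4
i=3: (i + s[i]) mod n = (3 + 4) mod 8 = 7
i=4: (i + s[i]) mod n = (4 + 2) mod 8 = 6
i=5: (i + s[i]) mod n = (5 + 7) mod 8 = 4
i=6: (i + s[i]) mod n = (6 + 5) mod 8 = 3
i=7: (i + s[i]) mod n = (7 + 5) mod 8 = 4
Residues: [4, 1, 4, 7, 6, 4, 3, 4], distinct: False

Answer: invalid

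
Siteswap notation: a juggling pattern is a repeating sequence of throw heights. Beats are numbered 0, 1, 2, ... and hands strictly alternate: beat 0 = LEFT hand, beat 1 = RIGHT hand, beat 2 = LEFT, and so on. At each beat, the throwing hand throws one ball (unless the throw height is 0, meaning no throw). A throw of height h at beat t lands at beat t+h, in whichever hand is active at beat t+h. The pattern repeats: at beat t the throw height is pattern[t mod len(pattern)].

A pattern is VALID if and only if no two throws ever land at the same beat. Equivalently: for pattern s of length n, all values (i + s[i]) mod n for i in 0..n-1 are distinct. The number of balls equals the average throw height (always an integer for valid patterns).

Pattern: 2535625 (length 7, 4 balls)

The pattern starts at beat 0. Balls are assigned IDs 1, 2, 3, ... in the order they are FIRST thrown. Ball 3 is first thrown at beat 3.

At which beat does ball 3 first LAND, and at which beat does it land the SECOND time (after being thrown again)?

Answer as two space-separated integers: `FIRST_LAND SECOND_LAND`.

Answer: 8 13

Derivation:
Beat 0 (L): throw ball1 h=2 -> lands@2:L; in-air after throw: [b1@2:L]
Beat 1 (R): throw ball2 h=5 -> lands@6:L; in-air after throw: [b1@2:L b2@6:L]
Beat 2 (L): throw ball1 h=3 -> lands@5:R; in-air after throw: [b1@5:R b2@6:L]
Beat 3 (R): throw ball3 h=5 -> lands@8:L; in-air after throw: [b1@5:R b2@6:L b3@8:L]
Beat 4 (L): throw ball4 h=6 -> lands@10:L; in-air after throw: [b1@5:R b2@6:L b3@8:L b4@10:L]
Beat 5 (R): throw ball1 h=2 -> lands@7:R; in-air after throw: [b2@6:L b1@7:R b3@8:L b4@10:L]
Beat 6 (L): throw ball2 h=5 -> lands@11:R; in-air after throw: [b1@7:R b3@8:L b4@10:L b2@11:R]
Beat 7 (R): throw ball1 h=2 -> lands@9:R; in-air after throw: [b3@8:L b1@9:R b4@10:L b2@11:R]
Beat 8 (L): throw ball3 h=5 -> lands@13:R; in-air after throw: [b1@9:R b4@10:L b2@11:R b3@13:R]
Beat 9 (R): throw ball1 h=3 -> lands@12:L; in-air after throw: [b4@10:L b2@11:R b1@12:L b3@13:R]
Beat 10 (L): throw ball4 h=5 -> lands@15:R; in-air after throw: [b2@11:R b1@12:L b3@13:R b4@15:R]
Beat 11 (R): throw ball2 h=6 -> lands@17:R; in-air after throw: [b1@12:L b3@13:R b4@15:R b2@17:R]
Beat 12 (L): throw ball1 h=2 -> lands@14:L; in-air after throw: [b3@13:R b1@14:L b4@15:R b2@17:R]
Beat 13 (R): throw ball3 h=5 -> lands@18:L; in-air after throw: [b1@14:L b4@15:R b2@17:R b3@18:L]
Ball 3: thrown@3 h=5 -> first land @8; rethrown@8 h=5 -> second land @13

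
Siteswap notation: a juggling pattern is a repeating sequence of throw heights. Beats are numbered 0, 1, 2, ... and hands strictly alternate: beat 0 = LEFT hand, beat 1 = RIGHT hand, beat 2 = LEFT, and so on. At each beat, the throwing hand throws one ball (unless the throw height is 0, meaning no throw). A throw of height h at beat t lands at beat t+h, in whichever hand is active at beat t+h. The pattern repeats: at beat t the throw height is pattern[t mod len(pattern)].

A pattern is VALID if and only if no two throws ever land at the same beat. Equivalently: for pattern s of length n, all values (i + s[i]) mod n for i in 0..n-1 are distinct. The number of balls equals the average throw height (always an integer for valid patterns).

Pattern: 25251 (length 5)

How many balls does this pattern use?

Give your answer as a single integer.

Pattern = [2, 5, 2, 5, 1], length n = 5
  position 0: throw height = 2, running sum = 2
  position 1: throw height = 5, running sum = 7
  position 2: throw height = 2, running sum = 9
  position 3: throw height = 5, running sum = 14
  position 4: throw height = 1, running sum = 15
Total sum = 15; balls = sum / n = 15 / 5 = 3

Answer: 3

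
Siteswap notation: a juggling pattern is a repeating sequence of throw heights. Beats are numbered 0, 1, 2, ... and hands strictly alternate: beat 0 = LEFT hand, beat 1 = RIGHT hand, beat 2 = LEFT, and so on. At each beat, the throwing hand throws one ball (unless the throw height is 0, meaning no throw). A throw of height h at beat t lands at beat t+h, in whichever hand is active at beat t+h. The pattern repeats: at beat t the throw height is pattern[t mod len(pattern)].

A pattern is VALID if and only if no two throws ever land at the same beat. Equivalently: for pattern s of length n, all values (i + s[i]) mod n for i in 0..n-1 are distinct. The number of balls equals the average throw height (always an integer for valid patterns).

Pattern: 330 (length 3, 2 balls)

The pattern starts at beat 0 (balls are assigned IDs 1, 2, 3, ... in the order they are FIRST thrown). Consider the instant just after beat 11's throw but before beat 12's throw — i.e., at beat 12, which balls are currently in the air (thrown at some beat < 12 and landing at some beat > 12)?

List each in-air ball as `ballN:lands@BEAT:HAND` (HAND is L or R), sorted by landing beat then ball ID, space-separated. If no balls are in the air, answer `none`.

Beat 0 (L): throw ball1 h=3 -> lands@3:R; in-air after throw: [b1@3:R]
Beat 1 (R): throw ball2 h=3 -> lands@4:L; in-air after throw: [b1@3:R b2@4:L]
Beat 3 (R): throw ball1 h=3 -> lands@6:L; in-air after throw: [b2@4:L b1@6:L]
Beat 4 (L): throw ball2 h=3 -> lands@7:R; in-air after throw: [b1@6:L b2@7:R]
Beat 6 (L): throw ball1 h=3 -> lands@9:R; in-air after throw: [b2@7:R b1@9:R]
Beat 7 (R): throw ball2 h=3 -> lands@10:L; in-air after throw: [b1@9:R b2@10:L]
Beat 9 (R): throw ball1 h=3 -> lands@12:L; in-air after throw: [b2@10:L b1@12:L]
Beat 10 (L): throw ball2 h=3 -> lands@13:R; in-air after throw: [b1@12:L b2@13:R]
Beat 12 (L): throw ball1 h=3 -> lands@15:R; in-air after throw: [b2@13:R b1@15:R]

Answer: ball2:lands@13:R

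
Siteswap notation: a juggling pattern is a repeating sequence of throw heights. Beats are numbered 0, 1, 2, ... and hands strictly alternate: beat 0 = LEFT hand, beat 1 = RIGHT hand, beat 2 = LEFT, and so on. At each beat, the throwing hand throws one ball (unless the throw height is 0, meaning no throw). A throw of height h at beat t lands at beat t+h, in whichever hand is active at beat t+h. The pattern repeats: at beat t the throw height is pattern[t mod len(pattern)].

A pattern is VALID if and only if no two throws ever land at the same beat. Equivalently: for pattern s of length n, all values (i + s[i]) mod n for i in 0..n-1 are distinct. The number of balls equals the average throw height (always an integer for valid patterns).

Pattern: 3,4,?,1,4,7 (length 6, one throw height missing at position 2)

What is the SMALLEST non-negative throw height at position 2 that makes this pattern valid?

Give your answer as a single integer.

Answer: 5

Derivation:
i=0: (0 + 3) mod 6 = 3
i=1: (1 + 4) mod 6 = 5
i=2: s[i]=? (unknown)
i=3: (3 + 1) mod 6 = 4
i=4: (4 + 4) mod 6 = 2
i=5: (5 + 7) mod 6 = 0
Known residues: [0, 2, 3, 4, 5]; need a permutation of 0..5, so missing residue r = 1
Need (2 + s) mod 6 = 1; smallest s = (1 - 2) mod 6 = 5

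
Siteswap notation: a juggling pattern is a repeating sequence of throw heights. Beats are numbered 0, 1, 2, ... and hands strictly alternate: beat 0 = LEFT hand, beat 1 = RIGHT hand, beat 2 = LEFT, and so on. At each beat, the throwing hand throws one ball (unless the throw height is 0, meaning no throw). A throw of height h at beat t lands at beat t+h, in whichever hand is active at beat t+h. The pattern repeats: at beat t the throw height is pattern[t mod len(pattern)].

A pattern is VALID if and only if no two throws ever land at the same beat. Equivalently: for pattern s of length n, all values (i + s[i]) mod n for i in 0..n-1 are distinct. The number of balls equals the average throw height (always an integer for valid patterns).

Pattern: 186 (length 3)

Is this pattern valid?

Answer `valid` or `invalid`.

i=0: (i + s[i]) mod n = (0 + 1) mod 3 = 1
i=1: (i + s[i]) mod n = (1 + 8) mod 3 = 0
i=2: (i + s[i]) mod n = (2 + 6) mod 3 = 2
Residues: [1, 0, 2], distinct: True

Answer: valid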